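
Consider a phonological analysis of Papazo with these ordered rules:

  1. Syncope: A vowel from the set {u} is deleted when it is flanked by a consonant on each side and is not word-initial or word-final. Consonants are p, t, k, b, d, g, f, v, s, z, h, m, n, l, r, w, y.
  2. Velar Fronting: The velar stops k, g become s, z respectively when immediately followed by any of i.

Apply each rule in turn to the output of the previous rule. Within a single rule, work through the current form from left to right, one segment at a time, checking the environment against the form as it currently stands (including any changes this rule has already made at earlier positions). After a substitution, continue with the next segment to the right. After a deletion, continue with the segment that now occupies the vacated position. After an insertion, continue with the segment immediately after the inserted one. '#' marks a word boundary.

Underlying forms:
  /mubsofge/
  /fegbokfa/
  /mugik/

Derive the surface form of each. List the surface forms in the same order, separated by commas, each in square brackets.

/mubsofge/:
  1 Syncope: [mubsofge] → [mbsofge]
  2 Velar Fronting: no change — [mbsofge]
/fegbokfa/:
  1 Syncope: no change — [fegbokfa]
  2 Velar Fronting: no change — [fegbokfa]
/mugik/:
  1 Syncope: [mugik] → [mgik]
  2 Velar Fronting: [mgik] → [mzik]

[mbsofge], [fegbokfa], [mzik]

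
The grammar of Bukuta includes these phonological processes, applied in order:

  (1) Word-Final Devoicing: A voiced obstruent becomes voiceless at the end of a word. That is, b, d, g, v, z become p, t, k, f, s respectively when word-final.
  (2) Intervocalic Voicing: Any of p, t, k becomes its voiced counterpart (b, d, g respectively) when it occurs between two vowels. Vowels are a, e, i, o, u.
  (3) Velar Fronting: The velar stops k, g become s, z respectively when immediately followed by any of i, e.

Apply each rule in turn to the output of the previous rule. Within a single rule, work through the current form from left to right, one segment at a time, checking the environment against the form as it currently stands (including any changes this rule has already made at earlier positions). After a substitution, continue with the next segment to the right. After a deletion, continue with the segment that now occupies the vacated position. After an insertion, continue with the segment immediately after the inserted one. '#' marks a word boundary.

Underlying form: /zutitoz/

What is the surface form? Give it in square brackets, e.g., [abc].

[zudidos]

(1) Word-Final Devoicing: [zutitoz] → [zutitos]
(2) Intervocalic Voicing: [zutitos] → [zudidos]
(3) Velar Fronting: no change — [zudidos]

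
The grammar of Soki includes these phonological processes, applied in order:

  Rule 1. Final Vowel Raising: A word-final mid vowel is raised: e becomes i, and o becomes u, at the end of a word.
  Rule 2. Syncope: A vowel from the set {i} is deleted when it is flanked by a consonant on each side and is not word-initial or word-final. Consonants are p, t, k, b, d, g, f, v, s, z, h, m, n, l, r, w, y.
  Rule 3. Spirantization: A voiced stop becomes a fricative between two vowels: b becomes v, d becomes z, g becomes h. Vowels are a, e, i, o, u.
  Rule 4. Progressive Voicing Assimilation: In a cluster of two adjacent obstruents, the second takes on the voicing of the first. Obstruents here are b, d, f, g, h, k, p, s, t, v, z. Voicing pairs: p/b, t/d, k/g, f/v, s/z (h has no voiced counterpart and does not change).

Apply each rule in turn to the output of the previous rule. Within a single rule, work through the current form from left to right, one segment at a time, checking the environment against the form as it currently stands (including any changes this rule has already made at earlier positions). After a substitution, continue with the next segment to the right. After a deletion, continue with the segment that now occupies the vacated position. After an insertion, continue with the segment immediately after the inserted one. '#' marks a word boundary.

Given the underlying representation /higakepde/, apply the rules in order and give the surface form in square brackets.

Rule 1 Final Vowel Raising: [higakepde] → [higakepdi]
Rule 2 Syncope: [higakepdi] → [hgakepdi]
Rule 3 Spirantization: no change — [hgakepdi]
Rule 4 Progressive Voicing Assimilation: [hgakepdi] → [hkakepti]

[hkakepti]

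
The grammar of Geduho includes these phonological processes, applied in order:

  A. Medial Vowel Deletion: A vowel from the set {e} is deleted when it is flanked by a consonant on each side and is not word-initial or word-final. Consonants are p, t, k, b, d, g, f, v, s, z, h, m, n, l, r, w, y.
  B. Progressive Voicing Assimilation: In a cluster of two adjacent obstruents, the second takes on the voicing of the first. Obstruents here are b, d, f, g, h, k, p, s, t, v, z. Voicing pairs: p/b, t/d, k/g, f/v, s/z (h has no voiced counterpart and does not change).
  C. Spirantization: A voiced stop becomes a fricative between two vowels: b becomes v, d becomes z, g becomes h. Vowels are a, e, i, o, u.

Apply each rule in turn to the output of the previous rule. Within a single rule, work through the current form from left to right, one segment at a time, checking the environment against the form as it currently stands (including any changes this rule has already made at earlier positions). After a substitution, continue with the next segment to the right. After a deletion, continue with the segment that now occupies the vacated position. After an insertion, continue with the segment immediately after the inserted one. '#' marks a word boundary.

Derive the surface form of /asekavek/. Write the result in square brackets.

[askavg]

A Medial Vowel Deletion: [asekavek] → [askavk]
B Progressive Voicing Assimilation: [askavk] → [askavg]
C Spirantization: no change — [askavg]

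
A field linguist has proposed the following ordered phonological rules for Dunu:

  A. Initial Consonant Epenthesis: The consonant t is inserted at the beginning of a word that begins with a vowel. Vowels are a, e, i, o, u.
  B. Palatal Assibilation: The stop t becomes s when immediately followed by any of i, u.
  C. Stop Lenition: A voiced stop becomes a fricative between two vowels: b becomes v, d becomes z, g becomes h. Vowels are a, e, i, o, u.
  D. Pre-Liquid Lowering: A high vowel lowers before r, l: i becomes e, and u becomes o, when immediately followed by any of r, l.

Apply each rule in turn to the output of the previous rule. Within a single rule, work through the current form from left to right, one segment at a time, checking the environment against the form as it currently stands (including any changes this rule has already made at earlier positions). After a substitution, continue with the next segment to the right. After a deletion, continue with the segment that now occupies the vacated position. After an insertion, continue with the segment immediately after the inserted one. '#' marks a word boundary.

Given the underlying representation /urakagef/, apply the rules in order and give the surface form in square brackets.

[sorakahef]

A Initial Consonant Epenthesis: [urakagef] → [turakagef]
B Palatal Assibilation: [turakagef] → [surakagef]
C Stop Lenition: [surakagef] → [surakahef]
D Pre-Liquid Lowering: [surakahef] → [sorakahef]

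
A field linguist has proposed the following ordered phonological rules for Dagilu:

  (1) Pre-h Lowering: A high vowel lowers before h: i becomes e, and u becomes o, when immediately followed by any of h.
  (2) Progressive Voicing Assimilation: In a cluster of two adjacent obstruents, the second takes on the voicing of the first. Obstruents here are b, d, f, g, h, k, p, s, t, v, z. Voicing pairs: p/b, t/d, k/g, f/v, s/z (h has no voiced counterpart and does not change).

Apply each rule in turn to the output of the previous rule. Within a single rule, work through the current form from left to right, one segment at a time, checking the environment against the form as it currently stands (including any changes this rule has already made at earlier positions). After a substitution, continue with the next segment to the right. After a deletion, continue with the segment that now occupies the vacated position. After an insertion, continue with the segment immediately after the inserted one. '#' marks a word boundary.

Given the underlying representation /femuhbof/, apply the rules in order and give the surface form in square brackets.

(1) Pre-h Lowering: [femuhbof] → [femohbof]
(2) Progressive Voicing Assimilation: [femohbof] → [femohpof]

[femohpof]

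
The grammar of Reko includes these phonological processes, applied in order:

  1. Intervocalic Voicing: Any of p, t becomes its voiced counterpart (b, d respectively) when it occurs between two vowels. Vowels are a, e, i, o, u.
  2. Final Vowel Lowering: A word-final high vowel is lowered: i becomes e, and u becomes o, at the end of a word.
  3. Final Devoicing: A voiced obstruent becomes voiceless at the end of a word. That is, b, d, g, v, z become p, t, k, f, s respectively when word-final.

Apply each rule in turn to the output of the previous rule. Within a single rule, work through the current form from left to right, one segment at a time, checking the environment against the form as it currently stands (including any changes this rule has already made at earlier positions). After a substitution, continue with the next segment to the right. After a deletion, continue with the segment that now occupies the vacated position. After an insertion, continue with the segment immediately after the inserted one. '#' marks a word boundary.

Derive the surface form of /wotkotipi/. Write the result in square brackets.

1 Intervocalic Voicing: [wotkotipi] → [wotkodibi]
2 Final Vowel Lowering: [wotkodibi] → [wotkodibe]
3 Final Devoicing: no change — [wotkodibe]

[wotkodibe]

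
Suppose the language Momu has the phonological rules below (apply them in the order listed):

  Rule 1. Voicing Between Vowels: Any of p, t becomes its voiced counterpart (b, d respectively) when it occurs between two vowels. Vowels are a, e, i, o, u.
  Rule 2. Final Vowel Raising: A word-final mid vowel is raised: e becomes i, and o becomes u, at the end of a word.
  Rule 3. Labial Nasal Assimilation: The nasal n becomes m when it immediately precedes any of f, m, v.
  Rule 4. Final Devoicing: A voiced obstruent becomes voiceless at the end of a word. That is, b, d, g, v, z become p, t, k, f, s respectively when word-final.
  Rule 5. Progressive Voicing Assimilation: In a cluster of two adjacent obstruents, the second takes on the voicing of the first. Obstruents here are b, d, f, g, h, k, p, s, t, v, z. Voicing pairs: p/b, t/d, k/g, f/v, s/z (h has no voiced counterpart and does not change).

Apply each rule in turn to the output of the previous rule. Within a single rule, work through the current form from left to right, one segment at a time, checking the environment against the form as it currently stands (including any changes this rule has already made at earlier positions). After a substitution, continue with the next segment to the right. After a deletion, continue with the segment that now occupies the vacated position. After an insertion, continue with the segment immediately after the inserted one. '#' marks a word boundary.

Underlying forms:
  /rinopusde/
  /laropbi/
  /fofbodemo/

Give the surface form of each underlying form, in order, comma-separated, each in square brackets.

[rinobusti], [laroppi], [fofpodemu]

/rinopusde/:
  Rule 1 Voicing Between Vowels: [rinopusde] → [rinobusde]
  Rule 2 Final Vowel Raising: [rinobusde] → [rinobusdi]
  Rule 3 Labial Nasal Assimilation: no change — [rinobusdi]
  Rule 4 Final Devoicing: no change — [rinobusdi]
  Rule 5 Progressive Voicing Assimilation: [rinobusdi] → [rinobusti]
/laropbi/:
  Rule 1 Voicing Between Vowels: no change — [laropbi]
  Rule 2 Final Vowel Raising: no change — [laropbi]
  Rule 3 Labial Nasal Assimilation: no change — [laropbi]
  Rule 4 Final Devoicing: no change — [laropbi]
  Rule 5 Progressive Voicing Assimilation: [laropbi] → [laroppi]
/fofbodemo/:
  Rule 1 Voicing Between Vowels: no change — [fofbodemo]
  Rule 2 Final Vowel Raising: [fofbodemo] → [fofbodemu]
  Rule 3 Labial Nasal Assimilation: no change — [fofbodemu]
  Rule 4 Final Devoicing: no change — [fofbodemu]
  Rule 5 Progressive Voicing Assimilation: [fofbodemu] → [fofpodemu]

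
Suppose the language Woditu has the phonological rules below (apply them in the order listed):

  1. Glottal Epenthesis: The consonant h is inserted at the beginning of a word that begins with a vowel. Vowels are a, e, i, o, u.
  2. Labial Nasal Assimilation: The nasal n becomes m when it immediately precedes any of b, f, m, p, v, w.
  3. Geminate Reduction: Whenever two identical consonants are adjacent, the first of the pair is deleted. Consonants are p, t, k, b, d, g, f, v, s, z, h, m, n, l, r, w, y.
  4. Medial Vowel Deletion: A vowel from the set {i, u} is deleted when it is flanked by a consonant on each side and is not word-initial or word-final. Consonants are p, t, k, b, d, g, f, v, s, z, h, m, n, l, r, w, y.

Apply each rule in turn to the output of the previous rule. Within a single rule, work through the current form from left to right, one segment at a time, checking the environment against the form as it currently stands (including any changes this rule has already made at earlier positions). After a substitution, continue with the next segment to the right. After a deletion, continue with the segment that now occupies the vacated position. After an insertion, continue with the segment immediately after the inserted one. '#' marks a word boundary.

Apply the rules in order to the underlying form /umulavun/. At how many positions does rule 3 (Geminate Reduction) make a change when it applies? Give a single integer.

0

1 Glottal Epenthesis: [umulavun] → [humulavun]
2 Labial Nasal Assimilation: no change — [humulavun]
3 Geminate Reduction: no change — [humulavun]
4 Medial Vowel Deletion: [humulavun] → [hmlavn]
Rule 3 changed 0 position(s).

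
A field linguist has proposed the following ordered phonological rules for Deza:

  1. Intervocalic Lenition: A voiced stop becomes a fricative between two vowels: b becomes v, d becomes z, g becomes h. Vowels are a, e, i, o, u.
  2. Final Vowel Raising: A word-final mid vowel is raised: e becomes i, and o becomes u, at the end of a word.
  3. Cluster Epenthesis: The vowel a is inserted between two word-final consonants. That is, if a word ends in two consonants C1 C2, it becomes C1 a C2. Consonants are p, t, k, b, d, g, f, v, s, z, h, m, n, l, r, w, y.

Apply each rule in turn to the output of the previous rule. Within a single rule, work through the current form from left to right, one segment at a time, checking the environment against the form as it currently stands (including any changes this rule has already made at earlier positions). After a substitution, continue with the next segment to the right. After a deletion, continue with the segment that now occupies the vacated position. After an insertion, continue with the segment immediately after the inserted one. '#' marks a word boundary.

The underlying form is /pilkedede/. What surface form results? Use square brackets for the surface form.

[pilkezezi]

1 Intervocalic Lenition: [pilkedede] → [pilkezeze]
2 Final Vowel Raising: [pilkezeze] → [pilkezezi]
3 Cluster Epenthesis: no change — [pilkezezi]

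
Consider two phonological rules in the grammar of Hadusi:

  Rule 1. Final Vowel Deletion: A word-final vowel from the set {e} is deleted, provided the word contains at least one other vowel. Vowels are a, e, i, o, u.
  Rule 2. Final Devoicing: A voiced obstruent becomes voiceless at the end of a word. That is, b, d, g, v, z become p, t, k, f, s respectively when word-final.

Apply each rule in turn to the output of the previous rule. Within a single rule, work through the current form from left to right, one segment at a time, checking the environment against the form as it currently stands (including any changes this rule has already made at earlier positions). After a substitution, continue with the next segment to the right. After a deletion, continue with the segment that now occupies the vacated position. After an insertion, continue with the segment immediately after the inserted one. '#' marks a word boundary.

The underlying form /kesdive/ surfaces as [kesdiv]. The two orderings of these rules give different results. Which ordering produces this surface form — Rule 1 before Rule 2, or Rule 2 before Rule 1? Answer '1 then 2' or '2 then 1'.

2 then 1

Order 1 then 2:
  1 Final Vowel Deletion: [kesdive] → [kesdiv]
  2 Final Devoicing: [kesdiv] → [kesdif]
  result: [kesdif]
Order 2 then 1:
  2 Final Devoicing: no change — [kesdive]
  1 Final Vowel Deletion: [kesdive] → [kesdiv]
  result: [kesdiv]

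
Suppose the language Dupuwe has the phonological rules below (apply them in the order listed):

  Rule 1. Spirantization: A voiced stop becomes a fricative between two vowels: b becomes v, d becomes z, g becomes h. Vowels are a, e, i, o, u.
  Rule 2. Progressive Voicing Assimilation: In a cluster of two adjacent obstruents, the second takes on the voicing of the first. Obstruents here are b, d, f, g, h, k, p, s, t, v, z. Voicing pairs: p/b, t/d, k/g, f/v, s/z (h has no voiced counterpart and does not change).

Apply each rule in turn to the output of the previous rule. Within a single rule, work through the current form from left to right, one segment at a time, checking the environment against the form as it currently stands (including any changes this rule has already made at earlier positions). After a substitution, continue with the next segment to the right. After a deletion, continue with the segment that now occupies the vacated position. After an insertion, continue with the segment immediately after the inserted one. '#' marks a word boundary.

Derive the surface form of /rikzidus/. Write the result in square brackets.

Rule 1 Spirantization: [rikzidus] → [rikzizus]
Rule 2 Progressive Voicing Assimilation: [rikzizus] → [riksizus]

[riksizus]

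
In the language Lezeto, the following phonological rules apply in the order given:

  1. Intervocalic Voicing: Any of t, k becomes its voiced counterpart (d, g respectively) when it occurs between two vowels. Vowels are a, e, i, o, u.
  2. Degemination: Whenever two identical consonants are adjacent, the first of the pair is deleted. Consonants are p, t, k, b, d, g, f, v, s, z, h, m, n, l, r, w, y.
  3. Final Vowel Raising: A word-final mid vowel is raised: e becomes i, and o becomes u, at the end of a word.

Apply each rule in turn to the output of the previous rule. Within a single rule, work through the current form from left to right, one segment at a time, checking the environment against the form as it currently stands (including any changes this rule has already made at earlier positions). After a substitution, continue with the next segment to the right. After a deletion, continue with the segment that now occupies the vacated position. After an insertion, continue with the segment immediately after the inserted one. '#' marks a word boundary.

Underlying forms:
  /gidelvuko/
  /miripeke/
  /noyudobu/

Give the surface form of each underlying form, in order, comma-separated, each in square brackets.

/gidelvuko/:
  1 Intervocalic Voicing: [gidelvuko] → [gidelvugo]
  2 Degemination: no change — [gidelvugo]
  3 Final Vowel Raising: [gidelvugo] → [gidelvugu]
/miripeke/:
  1 Intervocalic Voicing: [miripeke] → [miripege]
  2 Degemination: no change — [miripege]
  3 Final Vowel Raising: [miripege] → [miripegi]
/noyudobu/:
  1 Intervocalic Voicing: no change — [noyudobu]
  2 Degemination: no change — [noyudobu]
  3 Final Vowel Raising: no change — [noyudobu]

[gidelvugu], [miripegi], [noyudobu]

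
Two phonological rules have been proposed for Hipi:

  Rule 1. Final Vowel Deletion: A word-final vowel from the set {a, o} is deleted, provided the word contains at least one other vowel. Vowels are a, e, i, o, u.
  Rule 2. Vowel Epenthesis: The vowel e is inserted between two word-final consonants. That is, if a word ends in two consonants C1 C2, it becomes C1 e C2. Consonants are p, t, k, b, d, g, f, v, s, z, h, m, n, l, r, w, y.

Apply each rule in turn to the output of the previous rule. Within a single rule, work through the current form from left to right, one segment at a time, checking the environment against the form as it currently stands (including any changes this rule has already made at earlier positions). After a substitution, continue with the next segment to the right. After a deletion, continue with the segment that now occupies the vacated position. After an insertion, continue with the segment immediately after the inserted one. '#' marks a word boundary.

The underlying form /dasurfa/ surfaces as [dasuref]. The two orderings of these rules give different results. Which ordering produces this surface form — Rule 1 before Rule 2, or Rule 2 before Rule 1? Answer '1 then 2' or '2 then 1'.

1 then 2

Order 1 then 2:
  1 Final Vowel Deletion: [dasurfa] → [dasurf]
  2 Vowel Epenthesis: [dasurf] → [dasuref]
  result: [dasuref]
Order 2 then 1:
  2 Vowel Epenthesis: no change — [dasurfa]
  1 Final Vowel Deletion: [dasurfa] → [dasurf]
  result: [dasurf]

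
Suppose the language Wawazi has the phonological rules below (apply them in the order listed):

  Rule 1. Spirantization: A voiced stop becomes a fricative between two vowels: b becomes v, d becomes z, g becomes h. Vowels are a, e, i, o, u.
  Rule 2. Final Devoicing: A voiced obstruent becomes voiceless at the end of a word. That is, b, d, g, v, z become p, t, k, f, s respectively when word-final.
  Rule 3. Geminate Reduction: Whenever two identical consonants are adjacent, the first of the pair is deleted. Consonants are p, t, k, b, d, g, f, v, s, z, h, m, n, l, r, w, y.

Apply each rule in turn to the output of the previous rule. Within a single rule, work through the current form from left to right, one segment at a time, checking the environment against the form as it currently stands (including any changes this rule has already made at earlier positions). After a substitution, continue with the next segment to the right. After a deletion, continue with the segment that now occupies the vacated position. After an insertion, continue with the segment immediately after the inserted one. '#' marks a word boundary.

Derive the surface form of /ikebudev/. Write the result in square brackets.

Rule 1 Spirantization: [ikebudev] → [ikevuzev]
Rule 2 Final Devoicing: [ikevuzev] → [ikevuzef]
Rule 3 Geminate Reduction: no change — [ikevuzef]

[ikevuzef]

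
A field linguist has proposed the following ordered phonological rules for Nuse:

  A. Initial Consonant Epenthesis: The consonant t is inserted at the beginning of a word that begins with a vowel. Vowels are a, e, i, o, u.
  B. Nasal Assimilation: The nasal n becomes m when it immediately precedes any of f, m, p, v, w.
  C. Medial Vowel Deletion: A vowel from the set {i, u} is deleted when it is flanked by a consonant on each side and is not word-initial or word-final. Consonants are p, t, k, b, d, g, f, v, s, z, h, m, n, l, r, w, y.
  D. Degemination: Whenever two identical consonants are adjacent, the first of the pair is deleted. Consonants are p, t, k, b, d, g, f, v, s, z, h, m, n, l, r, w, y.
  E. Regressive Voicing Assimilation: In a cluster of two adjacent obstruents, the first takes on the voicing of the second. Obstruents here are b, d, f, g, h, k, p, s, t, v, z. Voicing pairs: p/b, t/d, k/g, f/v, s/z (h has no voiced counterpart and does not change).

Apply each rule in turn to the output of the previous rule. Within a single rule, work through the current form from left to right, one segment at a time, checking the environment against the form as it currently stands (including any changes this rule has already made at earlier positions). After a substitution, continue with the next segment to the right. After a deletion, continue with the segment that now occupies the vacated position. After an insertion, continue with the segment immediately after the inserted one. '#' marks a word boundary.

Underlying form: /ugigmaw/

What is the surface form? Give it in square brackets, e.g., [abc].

A Initial Consonant Epenthesis: [ugigmaw] → [tugigmaw]
B Nasal Assimilation: no change — [tugigmaw]
C Medial Vowel Deletion: [tugigmaw] → [tggmaw]
D Degemination: [tggmaw] → [tgmaw]
E Regressive Voicing Assimilation: [tgmaw] → [dgmaw]

[dgmaw]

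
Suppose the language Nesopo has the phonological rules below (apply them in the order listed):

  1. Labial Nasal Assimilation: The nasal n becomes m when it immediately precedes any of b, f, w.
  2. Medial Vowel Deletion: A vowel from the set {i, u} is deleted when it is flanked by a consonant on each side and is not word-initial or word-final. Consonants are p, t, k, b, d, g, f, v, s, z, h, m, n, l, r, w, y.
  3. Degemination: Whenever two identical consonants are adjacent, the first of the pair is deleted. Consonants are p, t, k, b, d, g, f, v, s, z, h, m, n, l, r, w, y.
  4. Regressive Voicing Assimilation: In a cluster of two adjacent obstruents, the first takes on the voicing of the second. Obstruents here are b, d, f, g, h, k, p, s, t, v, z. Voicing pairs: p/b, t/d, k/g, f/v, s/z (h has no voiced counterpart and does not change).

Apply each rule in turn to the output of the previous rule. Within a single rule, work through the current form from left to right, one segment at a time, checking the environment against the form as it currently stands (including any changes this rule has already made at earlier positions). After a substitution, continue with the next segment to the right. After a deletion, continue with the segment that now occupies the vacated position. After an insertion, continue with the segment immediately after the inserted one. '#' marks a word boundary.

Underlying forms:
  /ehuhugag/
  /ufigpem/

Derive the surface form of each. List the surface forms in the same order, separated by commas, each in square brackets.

[ehgag], [uvkpem]

/ehuhugag/:
  1 Labial Nasal Assimilation: no change — [ehuhugag]
  2 Medial Vowel Deletion: [ehuhugag] → [ehhgag]
  3 Degemination: [ehhgag] → [ehgag]
  4 Regressive Voicing Assimilation: no change — [ehgag]
/ufigpem/:
  1 Labial Nasal Assimilation: no change — [ufigpem]
  2 Medial Vowel Deletion: [ufigpem] → [ufgpem]
  3 Degemination: no change — [ufgpem]
  4 Regressive Voicing Assimilation: [ufgpem] → [uvkpem]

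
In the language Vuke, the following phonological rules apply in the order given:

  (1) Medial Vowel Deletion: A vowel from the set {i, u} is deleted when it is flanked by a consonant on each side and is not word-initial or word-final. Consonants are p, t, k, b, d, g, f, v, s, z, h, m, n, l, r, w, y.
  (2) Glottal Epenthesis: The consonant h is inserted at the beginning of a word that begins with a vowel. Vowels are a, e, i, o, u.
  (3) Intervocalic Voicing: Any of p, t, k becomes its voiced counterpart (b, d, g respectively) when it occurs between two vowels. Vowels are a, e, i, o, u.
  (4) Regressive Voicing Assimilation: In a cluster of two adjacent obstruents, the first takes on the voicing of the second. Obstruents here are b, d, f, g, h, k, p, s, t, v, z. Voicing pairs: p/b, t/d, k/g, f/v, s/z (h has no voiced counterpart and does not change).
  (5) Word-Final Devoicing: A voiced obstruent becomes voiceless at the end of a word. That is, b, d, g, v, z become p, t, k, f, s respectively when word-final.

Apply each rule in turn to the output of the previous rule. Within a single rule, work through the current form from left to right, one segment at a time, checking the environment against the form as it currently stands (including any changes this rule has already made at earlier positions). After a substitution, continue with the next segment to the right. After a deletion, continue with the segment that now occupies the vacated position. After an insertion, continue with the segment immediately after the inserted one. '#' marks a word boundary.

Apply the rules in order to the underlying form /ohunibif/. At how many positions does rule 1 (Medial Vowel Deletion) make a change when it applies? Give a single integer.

3

(1) Medial Vowel Deletion: [ohunibif] → [ohnbf]
(2) Glottal Epenthesis: [ohnbf] → [hohnbf]
(3) Intervocalic Voicing: no change — [hohnbf]
(4) Regressive Voicing Assimilation: [hohnbf] → [hohnpf]
(5) Word-Final Devoicing: no change — [hohnpf]
Rule 1 changed 3 position(s).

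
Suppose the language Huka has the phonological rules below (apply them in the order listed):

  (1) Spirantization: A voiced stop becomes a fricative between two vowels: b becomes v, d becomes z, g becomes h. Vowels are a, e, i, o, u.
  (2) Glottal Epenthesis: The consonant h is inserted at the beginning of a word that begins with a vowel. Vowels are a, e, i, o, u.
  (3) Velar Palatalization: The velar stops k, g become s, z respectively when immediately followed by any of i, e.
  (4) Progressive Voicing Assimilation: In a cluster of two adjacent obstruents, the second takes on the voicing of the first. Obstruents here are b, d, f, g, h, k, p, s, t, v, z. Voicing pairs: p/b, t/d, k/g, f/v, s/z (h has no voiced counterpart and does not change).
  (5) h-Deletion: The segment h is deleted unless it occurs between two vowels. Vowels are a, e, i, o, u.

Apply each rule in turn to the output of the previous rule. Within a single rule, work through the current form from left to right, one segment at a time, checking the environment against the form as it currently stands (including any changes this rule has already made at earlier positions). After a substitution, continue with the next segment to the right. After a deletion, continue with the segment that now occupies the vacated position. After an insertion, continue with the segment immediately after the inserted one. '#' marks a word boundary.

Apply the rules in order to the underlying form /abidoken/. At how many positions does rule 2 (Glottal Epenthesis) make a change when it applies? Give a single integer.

(1) Spirantization: [abidoken] → [avizoken]
(2) Glottal Epenthesis: [avizoken] → [havizoken]
(3) Velar Palatalization: [havizoken] → [havizosen]
(4) Progressive Voicing Assimilation: no change — [havizosen]
(5) h-Deletion: [havizosen] → [avizosen]
Rule 2 changed 1 position(s).

1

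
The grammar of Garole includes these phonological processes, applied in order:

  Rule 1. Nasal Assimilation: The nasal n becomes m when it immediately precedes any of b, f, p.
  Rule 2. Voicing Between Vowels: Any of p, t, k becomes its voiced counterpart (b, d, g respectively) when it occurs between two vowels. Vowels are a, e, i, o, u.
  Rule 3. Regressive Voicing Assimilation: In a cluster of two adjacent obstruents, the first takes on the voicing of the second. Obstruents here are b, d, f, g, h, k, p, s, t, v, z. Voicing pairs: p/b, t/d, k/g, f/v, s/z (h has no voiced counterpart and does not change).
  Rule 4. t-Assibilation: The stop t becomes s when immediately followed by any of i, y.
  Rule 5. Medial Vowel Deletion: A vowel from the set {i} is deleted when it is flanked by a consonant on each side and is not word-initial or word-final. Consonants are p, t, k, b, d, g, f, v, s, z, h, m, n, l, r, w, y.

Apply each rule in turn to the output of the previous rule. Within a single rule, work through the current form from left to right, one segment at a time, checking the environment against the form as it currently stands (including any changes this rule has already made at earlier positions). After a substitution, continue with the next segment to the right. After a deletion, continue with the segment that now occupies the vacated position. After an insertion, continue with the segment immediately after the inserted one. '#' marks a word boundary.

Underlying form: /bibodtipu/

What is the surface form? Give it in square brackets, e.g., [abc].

Rule 1 Nasal Assimilation: no change — [bibodtipu]
Rule 2 Voicing Between Vowels: [bibodtipu] → [bibodtibu]
Rule 3 Regressive Voicing Assimilation: [bibodtibu] → [bibottibu]
Rule 4 t-Assibilation: [bibottibu] → [bibotsibu]
Rule 5 Medial Vowel Deletion: [bibotsibu] → [bbotsbu]

[bbotsbu]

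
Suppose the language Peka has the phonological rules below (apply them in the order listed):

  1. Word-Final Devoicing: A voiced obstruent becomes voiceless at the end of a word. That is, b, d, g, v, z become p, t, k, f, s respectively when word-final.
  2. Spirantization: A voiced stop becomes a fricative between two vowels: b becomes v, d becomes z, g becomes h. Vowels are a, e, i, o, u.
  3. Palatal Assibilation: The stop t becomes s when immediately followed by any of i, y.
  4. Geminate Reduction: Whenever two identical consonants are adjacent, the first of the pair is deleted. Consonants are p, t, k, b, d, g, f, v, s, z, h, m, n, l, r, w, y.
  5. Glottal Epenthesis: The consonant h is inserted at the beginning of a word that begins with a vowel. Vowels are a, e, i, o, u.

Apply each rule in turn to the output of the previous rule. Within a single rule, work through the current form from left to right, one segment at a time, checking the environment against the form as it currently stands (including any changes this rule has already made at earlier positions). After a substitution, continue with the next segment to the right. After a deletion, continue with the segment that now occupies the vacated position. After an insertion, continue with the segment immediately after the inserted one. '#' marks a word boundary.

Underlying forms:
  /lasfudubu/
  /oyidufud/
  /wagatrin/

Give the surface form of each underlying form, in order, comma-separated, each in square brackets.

/lasfudubu/:
  1 Word-Final Devoicing: no change — [lasfudubu]
  2 Spirantization: [lasfudubu] → [lasfuzuvu]
  3 Palatal Assibilation: no change — [lasfuzuvu]
  4 Geminate Reduction: no change — [lasfuzuvu]
  5 Glottal Epenthesis: no change — [lasfuzuvu]
/oyidufud/:
  1 Word-Final Devoicing: [oyidufud] → [oyidufut]
  2 Spirantization: [oyidufut] → [oyizufut]
  3 Palatal Assibilation: no change — [oyizufut]
  4 Geminate Reduction: no change — [oyizufut]
  5 Glottal Epenthesis: [oyizufut] → [hoyizufut]
/wagatrin/:
  1 Word-Final Devoicing: no change — [wagatrin]
  2 Spirantization: [wagatrin] → [wahatrin]
  3 Palatal Assibilation: no change — [wahatrin]
  4 Geminate Reduction: no change — [wahatrin]
  5 Glottal Epenthesis: no change — [wahatrin]

[lasfuzuvu], [hoyizufut], [wahatrin]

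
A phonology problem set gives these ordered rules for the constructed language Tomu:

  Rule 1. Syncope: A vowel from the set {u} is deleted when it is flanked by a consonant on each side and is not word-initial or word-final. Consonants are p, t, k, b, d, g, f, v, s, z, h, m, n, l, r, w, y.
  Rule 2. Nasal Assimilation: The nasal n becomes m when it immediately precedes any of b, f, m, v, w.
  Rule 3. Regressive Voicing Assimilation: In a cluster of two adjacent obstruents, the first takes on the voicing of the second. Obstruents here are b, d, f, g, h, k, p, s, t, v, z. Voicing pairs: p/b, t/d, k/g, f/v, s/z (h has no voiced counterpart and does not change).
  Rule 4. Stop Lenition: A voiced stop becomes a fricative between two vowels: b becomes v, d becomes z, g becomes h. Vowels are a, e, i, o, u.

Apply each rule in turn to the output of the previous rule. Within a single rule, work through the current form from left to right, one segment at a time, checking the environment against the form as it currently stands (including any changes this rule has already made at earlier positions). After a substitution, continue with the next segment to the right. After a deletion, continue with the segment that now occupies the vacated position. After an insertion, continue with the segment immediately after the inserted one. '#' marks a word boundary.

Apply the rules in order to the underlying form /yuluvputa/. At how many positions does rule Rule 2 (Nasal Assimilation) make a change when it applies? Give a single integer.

Rule 1 Syncope: [yuluvputa] → [ylvpta]
Rule 2 Nasal Assimilation: no change — [ylvpta]
Rule 3 Regressive Voicing Assimilation: [ylvpta] → [ylfpta]
Rule 4 Stop Lenition: no change — [ylfpta]
Rule Rule 2 changed 0 position(s).

0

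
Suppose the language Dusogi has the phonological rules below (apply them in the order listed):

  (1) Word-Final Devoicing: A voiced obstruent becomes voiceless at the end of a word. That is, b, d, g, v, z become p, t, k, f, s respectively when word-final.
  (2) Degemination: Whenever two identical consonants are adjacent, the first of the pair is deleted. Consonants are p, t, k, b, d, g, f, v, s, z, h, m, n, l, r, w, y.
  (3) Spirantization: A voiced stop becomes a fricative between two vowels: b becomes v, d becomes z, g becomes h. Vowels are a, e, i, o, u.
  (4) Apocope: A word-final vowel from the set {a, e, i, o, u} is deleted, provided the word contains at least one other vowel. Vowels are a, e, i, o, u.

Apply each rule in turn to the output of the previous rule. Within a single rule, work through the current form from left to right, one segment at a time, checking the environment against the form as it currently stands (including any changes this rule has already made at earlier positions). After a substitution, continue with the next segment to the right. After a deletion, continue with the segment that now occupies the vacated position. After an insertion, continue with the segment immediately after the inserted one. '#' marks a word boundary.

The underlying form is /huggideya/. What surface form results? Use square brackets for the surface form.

[huhizey]

(1) Word-Final Devoicing: no change — [huggideya]
(2) Degemination: [huggideya] → [hugideya]
(3) Spirantization: [hugideya] → [huhizeya]
(4) Apocope: [huhizeya] → [huhizey]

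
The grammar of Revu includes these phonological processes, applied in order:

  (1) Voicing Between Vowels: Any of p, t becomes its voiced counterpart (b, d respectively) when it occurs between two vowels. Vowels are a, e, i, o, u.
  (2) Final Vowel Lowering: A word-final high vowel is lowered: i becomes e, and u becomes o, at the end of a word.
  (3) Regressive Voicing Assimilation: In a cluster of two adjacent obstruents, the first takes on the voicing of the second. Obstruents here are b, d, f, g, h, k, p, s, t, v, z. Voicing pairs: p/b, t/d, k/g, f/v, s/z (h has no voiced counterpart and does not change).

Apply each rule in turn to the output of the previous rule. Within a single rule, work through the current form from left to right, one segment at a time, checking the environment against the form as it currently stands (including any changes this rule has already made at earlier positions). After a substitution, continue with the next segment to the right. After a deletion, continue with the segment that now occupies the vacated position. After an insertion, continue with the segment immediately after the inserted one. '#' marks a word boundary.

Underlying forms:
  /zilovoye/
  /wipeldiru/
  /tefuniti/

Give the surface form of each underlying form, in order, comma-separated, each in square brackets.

/zilovoye/:
  (1) Voicing Between Vowels: no change — [zilovoye]
  (2) Final Vowel Lowering: no change — [zilovoye]
  (3) Regressive Voicing Assimilation: no change — [zilovoye]
/wipeldiru/:
  (1) Voicing Between Vowels: [wipeldiru] → [wibeldiru]
  (2) Final Vowel Lowering: [wibeldiru] → [wibeldiro]
  (3) Regressive Voicing Assimilation: no change — [wibeldiro]
/tefuniti/:
  (1) Voicing Between Vowels: [tefuniti] → [tefunidi]
  (2) Final Vowel Lowering: [tefunidi] → [tefunide]
  (3) Regressive Voicing Assimilation: no change — [tefunide]

[zilovoye], [wibeldiro], [tefunide]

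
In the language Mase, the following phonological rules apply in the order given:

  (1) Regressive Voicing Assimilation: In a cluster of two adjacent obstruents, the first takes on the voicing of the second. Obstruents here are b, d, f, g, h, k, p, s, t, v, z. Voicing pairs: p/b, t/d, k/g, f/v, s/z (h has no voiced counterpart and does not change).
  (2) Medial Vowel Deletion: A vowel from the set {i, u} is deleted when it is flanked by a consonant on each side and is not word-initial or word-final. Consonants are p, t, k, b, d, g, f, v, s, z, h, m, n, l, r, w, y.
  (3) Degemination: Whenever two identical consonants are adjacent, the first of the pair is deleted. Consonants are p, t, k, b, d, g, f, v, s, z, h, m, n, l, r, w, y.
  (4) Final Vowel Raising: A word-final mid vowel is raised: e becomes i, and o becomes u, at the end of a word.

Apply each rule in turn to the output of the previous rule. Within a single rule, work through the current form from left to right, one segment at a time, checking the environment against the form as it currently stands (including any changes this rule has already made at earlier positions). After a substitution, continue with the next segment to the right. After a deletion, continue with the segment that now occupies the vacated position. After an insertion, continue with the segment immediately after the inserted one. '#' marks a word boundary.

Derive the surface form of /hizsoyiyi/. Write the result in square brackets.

(1) Regressive Voicing Assimilation: [hizsoyiyi] → [hissoyiyi]
(2) Medial Vowel Deletion: [hissoyiyi] → [hssoyyi]
(3) Degemination: [hssoyyi] → [hsoyi]
(4) Final Vowel Raising: no change — [hsoyi]

[hsoyi]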